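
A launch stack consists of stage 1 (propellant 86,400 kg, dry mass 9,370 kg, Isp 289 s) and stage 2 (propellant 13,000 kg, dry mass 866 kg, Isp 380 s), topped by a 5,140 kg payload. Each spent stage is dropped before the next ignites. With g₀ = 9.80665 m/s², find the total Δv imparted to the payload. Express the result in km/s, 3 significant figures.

Ignition mass of stage 1 = 86,400+9,370 + 13,000+866 + 5,140 = 114,776 kg.
Stage 1: m₀ = 114,776 kg, m_f = 114,776 − 86,400 = 28,376 kg; Δv = 289×9.80665×ln(4.045) = 2834.1×1.3974 ≈ 3961 m/s.
Stage 2: m₀ = 19,006 kg, m_f = 19,006 − 13,000 = 6,006 kg; Δv = 380×9.80665×ln(3.165) = 3726.5×1.1520 ≈ 4293 m/s.
Total Δv = 3961 + 4293 = 8254 m/s.

Δv ≈ 8.25 km/s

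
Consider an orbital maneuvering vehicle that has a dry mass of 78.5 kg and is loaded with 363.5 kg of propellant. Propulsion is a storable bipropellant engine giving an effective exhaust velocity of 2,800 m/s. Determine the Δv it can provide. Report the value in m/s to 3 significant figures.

Δv ≈ 4840 m/s

m₀ = m_dry + m_prop = 78.5 + 363.5 = 442 kg.
Δv = v_e · ln(m₀/m_f) = 2800.0 × ln(5.631) = 2800.0 × 1.7282 ≈ 4839.0 m/s.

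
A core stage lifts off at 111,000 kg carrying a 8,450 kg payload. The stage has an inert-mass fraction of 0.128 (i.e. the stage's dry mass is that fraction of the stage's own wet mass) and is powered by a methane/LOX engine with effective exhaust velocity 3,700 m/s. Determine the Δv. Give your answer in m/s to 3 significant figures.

Stage wet mass = m₀ − payload = 111,000 − 8,450 = 102,550 kg.
Stage dry mass = ε × stage wet mass = 0.128 × 102,550 = 13,126.4 kg.
Burnout mass m_f = stage dry + payload = 13,126.4 + 8,450 = 21,576.4 kg.
Δv = v_e · ln(111,000/21,576.4) = 3700.0 × ln(5.145) = 3700.0 × 1.6379 ≈ 6060 m/s.

Δv ≈ 6060 m/s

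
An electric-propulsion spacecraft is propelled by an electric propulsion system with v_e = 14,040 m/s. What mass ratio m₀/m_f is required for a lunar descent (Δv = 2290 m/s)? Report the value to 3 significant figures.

mass ratio ≈ 1.18

m₀/m_f = exp(Δv / v_e) = exp(2290 / 14040.0) = exp(0.1631) = 1.1772.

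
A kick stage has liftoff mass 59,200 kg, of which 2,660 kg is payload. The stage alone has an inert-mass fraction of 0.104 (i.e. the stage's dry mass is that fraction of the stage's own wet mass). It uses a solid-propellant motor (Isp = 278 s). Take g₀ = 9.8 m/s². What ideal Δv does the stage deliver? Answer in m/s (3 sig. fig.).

Stage wet mass = m₀ − payload = 59,200 − 2,660 = 56,540 kg.
Stage dry mass = ε × stage wet mass = 0.104 × 56,540 = 5,880.16 kg.
Burnout mass m_f = stage dry + payload = 5,880.16 + 2,660 = 8,540.16 kg.
v_e = Isp · g₀ = 278 × 9.8 = 2724.4 m/s.
Δv = v_e · ln(59,200/8,540.16) = 2724.4 × ln(6.932) = 2724.4 × 1.9361 ≈ 5275 m/s.

Δv ≈ 5270 m/s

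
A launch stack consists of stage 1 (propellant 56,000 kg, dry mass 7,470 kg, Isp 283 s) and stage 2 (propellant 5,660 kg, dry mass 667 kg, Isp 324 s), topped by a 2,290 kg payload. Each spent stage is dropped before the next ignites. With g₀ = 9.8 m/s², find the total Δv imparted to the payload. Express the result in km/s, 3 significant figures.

Ignition mass of stage 1 = 56,000+7,470 + 5,660+667 + 2,290 = 72,087 kg.
Stage 1: m₀ = 72,087 kg, m_f = 72,087 − 56,000 = 16,087 kg; Δv = 283×9.8×ln(4.481) = 2773.4×1.4999 ≈ 4160 m/s.
Stage 2: m₀ = 8,617 kg, m_f = 8,617 − 5,660 = 2,957 kg; Δv = 324×9.8×ln(2.914) = 3175.2×1.0696 ≈ 3396 m/s.
Total Δv = 4160 + 3396 = 7556 m/s.

Δv ≈ 7.56 km/s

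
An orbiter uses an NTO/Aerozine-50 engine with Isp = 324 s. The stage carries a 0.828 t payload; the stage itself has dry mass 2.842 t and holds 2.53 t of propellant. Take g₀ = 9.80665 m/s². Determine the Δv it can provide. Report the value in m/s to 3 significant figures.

Δv ≈ 1670 m/s

v_e = Isp · g₀ = 324 × 9.80665 = 3177.4 m/s.
m₀ = payload + dry + propellant = 0.828 + 2.842 + 2.53 = 6.2 t.
m_f = payload + dry = 0.828 + 2.842 = 3.67 t.
Δv = v_e · ln(m₀/m_f) = 3177.4 × ln(1.689) = 3177.4 × 0.5244 ≈ 1666.1 m/s.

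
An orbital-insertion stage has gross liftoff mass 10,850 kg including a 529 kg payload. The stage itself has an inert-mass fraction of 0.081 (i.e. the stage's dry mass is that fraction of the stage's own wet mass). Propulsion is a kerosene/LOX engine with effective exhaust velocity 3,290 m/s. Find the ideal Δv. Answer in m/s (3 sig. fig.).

Δv ≈ 6820 m/s

Stage wet mass = m₀ − payload = 10,850 − 529 = 10,321 kg.
Stage dry mass = ε × stage wet mass = 0.081 × 10,321 = 836.001 kg.
Burnout mass m_f = stage dry + payload = 836.001 + 529 = 1,365.001 kg.
Rocket equation: Δv = v_e · ln(10,850/1,365.001) = 3290.0 × ln(7.949) = 3290.0 × 2.0730 ≈ 6820 m/s.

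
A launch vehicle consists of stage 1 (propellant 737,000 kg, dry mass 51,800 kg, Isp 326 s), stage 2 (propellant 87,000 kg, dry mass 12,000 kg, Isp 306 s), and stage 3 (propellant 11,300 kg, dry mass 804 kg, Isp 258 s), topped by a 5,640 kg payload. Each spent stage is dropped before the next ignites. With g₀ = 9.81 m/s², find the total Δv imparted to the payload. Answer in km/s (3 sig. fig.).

Ignition mass of stage 1 = 737,000+51,800 + 87,000+12,000 + 11,300+804 + 5,640 = 905,544 kg.
Stage 1: m₀ = 905,544 kg, m_f = 905,544 − 737,000 = 168,544 kg; Δv = 326×9.81×ln(5.373) = 3198.1×1.6813 ≈ 5377 m/s.
Stage 2: m₀ = 116,744 kg, m_f = 116,744 − 87,000 = 29,744 kg; Δv = 306×9.81×ln(3.925) = 3001.9×1.3674 ≈ 4105 m/s.
Stage 3: m₀ = 17,744 kg, m_f = 17,744 − 11,300 = 6,444 kg; Δv = 258×9.81×ln(2.754) = 2531.0×1.0129 ≈ 2564 m/s.
Total Δv = 5377 + 4105 + 2564 = 12046 m/s.

Δv ≈ 12.0 km/s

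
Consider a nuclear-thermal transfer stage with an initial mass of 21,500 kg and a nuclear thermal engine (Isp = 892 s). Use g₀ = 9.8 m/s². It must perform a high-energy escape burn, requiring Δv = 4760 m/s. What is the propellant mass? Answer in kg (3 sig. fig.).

propellant mass ≈ 9030 kg

v_e = Isp · g₀ = 892 × 9.8 = 8741.6 m/s.
From the ideal rocket equation, m₀/m_f = exp(Δv / v_e) = exp(4760 / 8741.6) = exp(0.5445) = 1.7238.
m_f = 21,500 / 1.7238 = 12,472.4 kg, so propellant = m₀ − m_f = 21,500 − 12,472.4 = 9,027.6 kg.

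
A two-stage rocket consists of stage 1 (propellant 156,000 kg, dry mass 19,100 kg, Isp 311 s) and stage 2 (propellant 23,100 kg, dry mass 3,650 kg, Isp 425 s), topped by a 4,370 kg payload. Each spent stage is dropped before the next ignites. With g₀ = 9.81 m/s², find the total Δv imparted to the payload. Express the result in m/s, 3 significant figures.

Ignition mass of stage 1 = 156,000+19,100 + 23,100+3,650 + 4,370 = 206,220 kg.
Stage 1: m₀ = 206,220 kg, m_f = 206,220 − 156,000 = 50,220 kg; Δv = 311×9.81×ln(4.106) = 3050.9×1.4125 ≈ 4310 m/s.
Stage 2: m₀ = 31,120 kg, m_f = 31,120 − 23,100 = 8,020 kg; Δv = 425×9.81×ln(3.88) = 4169.2×1.3559 ≈ 5653 m/s.
Total Δv = 4310 + 5653 = 9963 m/s.

Δv ≈ 9960 m/s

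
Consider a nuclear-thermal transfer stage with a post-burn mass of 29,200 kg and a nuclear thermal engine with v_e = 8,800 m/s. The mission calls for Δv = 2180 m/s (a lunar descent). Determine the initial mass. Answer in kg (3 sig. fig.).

By the Tsiolkovsky rocket equation, m₀/m_f = exp(Δv / v_e) = exp(2180 / 8800.0) = exp(0.2477) = 1.2811.
m₀ = m_f × 1.2811 = 29,200 × 1.2811 = 37,408.1 kg.

initial mass ≈ 37400 kg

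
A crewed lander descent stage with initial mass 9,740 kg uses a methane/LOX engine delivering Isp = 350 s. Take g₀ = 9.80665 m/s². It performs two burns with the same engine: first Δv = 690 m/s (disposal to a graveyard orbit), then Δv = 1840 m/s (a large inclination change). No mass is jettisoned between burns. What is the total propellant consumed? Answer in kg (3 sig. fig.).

total propellant consumed ≈ 5080 kg

v_e = Isp · g₀ = 350 × 9.80665 = 3432.3 m/s.
After the first burn: m = 9740 × exp(−690/3432.3) = 9740 × 0.81789 = 7,966.25 kg.
After the second burn: m = 7,966.25 × exp(−1840/3432.3) = 7,966.25 × 0.58504 = 4,660.57 kg.
Total propellant = m₀ − m_final = 9740 − 4,660.57 = 5,079.43 kg.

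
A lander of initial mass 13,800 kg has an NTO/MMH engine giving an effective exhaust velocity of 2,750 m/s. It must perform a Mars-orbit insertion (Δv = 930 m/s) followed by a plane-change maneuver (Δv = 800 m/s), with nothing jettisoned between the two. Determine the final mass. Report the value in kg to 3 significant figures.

final mass ≈ 7360 kg

After the first burn: m = 13800 × exp(−930/2750.0) = 13800 × 0.71307 = 9,840.37 kg.
After the second burn: m = 9,840.37 × exp(−800/2750.0) = 9,840.37 × 0.74758 = 7,356.46 kg.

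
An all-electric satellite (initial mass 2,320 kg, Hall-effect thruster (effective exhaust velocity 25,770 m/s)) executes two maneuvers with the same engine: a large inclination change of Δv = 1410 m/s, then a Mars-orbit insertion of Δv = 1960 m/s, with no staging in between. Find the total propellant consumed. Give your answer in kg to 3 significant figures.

After the first burn: m = 2320 × exp(−1410/25770.0) = 2320 × 0.94676 = 2,196.48 kg.
After the second burn: m = 2,196.48 × exp(−1960/25770.0) = 2,196.48 × 0.92676 = 2,035.61 kg.
Total propellant = m₀ − m_final = 2320 − 2,035.61 = 284.39 kg.

total propellant consumed ≈ 284 kg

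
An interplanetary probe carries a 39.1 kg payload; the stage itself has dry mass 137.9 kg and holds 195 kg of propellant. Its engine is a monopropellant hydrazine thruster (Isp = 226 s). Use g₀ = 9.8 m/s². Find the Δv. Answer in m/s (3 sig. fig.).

Δv ≈ 1650 m/s

v_e = Isp · g₀ = 226 × 9.8 = 2214.8 m/s.
m₀ = payload + dry + propellant = 39.1 + 137.9 + 195 = 372 kg.
m_f = payload + dry = 39.1 + 137.9 = 177 kg.
Δv = v_e · ln(m₀/m_f) = 2214.8 × ln(2.102) = 2214.8 × 0.7427 ≈ 1645.0 m/s.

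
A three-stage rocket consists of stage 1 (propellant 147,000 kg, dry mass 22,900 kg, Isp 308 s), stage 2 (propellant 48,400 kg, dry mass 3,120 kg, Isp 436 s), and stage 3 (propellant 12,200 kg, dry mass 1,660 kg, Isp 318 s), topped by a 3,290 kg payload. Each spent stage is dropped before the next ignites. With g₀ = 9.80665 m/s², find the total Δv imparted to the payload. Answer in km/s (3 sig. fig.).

Ignition mass of stage 1 = 147,000+22,900 + 48,400+3,120 + 12,200+1,660 + 3,290 = 238,570 kg.
Stage 1: m₀ = 238,570 kg, m_f = 238,570 − 147,000 = 91,570 kg; Δv = 308×9.80665×ln(2.605) = 3020.4×0.9576 ≈ 2892 m/s.
Stage 2: m₀ = 68,670 kg, m_f = 68,670 − 48,400 = 20,270 kg; Δv = 436×9.80665×ln(3.388) = 4275.7×1.2202 ≈ 5217 m/s.
Stage 3: m₀ = 17,150 kg, m_f = 17,150 − 12,200 = 4,950 kg; Δv = 318×9.80665×ln(3.465) = 3118.5×1.2426 ≈ 3875 m/s.
Total Δv = 2892 + 5217 + 3875 = 11984 m/s.

Δv ≈ 12.0 km/s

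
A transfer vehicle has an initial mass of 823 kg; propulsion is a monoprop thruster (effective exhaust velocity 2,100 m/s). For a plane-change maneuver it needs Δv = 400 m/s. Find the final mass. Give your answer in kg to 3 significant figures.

Using Δv = v_e ln(m₀/m_f): m₀/m_f = exp(Δv / v_e) = exp(400 / 2100.0) = exp(0.1905) = 1.2098.
m_f = m₀ / 1.2098 = 823 / 1.2098 = 680.278 kg.

final mass ≈ 680 kg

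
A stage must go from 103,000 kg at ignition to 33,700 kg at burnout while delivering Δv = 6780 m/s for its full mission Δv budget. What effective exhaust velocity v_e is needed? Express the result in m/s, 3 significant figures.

ln(m₀/m_f) = ln(103000/33700) = ln(3.056) = 1.1172.
v_e = Δv / ln(m₀/m_f) = 6780 / 1.1172 = 6068.6 m/s.

v_e ≈ 6070 m/s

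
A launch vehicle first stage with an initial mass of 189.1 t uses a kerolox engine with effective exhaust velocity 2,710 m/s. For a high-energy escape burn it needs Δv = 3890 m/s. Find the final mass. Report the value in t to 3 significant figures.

By the Tsiolkovsky rocket equation, m₀/m_f = exp(Δv / v_e) = exp(3890 / 2710.0) = exp(1.4354) = 4.2014.
m_f = m₀ / 4.2014 = 189.1 / 4.2014 = 45.0088 t.

final mass ≈ 45.0 t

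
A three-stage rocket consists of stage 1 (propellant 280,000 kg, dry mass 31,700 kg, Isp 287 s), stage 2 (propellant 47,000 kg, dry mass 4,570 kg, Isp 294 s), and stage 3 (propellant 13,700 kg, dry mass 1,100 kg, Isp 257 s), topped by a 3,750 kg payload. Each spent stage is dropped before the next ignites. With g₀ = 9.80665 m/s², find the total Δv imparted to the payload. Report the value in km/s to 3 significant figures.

Ignition mass of stage 1 = 280,000+31,700 + 47,000+4,570 + 13,700+1,100 + 3,750 = 381,820 kg.
Stage 1: m₀ = 381,820 kg, m_f = 381,820 − 280,000 = 101,820 kg; Δv = 287×9.80665×ln(3.75) = 2814.5×1.3217 ≈ 3720 m/s.
Stage 2: m₀ = 70,120 kg, m_f = 70,120 − 47,000 = 23,120 kg; Δv = 294×9.80665×ln(3.033) = 2883.2×1.1095 ≈ 3199 m/s.
Stage 3: m₀ = 18,550 kg, m_f = 18,550 − 13,700 = 4,850 kg; Δv = 257×9.80665×ln(3.825) = 2520.3×1.3415 ≈ 3381 m/s.
Total Δv = 3720 + 3199 + 3381 = 10300 m/s.

Δv ≈ 10.3 km/s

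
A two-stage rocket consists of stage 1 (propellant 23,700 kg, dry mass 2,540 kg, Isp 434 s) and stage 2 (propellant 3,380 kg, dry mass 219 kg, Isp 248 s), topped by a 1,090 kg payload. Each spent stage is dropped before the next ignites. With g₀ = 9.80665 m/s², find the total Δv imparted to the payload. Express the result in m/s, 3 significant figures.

Δv ≈ 9290 m/s

Ignition mass of stage 1 = 23,700+2,540 + 3,380+219 + 1,090 = 30,929 kg.
Stage 1: m₀ = 30,929 kg, m_f = 30,929 − 23,700 = 7,229 kg; Δv = 434×9.80665×ln(4.278) = 4256.1×1.4536 ≈ 6187 m/s.
Stage 2: m₀ = 4,689 kg, m_f = 4,689 − 3,380 = 1,309 kg; Δv = 248×9.80665×ln(3.582) = 2432.0×1.2760 ≈ 3103 m/s.
Total Δv = 6187 + 3103 = 9290 m/s.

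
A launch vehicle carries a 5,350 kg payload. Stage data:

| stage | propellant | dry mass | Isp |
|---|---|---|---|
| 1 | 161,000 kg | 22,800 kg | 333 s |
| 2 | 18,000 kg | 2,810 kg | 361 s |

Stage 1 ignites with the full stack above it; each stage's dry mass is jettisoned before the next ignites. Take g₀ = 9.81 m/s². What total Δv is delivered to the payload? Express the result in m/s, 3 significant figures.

Ignition mass of stage 1 = 161,000+22,800 + 18,000+2,810 + 5,350 = 209,960 kg.
Stage 1: m₀ = 209,960 kg, m_f = 209,960 − 161,000 = 48,960 kg; Δv = 333×9.81×ln(4.288) = 3266.7×1.4559 ≈ 4756 m/s.
Stage 2: m₀ = 26,160 kg, m_f = 26,160 − 18,000 = 8,160 kg; Δv = 361×9.81×ln(3.206) = 3541.4×1.1650 ≈ 4126 m/s.
Total Δv = 4756 + 4126 = 8882 m/s.

Δv ≈ 8880 m/s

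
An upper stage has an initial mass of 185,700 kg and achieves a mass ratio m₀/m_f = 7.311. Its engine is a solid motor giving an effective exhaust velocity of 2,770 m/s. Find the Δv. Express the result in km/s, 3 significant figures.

Using Δv = v_e ln(m₀/m_f): Δv = v_e · ln(7.311) = 2770.0 × 1.9894 ≈ 5510.6 m/s.

Δv ≈ 5.51 km/s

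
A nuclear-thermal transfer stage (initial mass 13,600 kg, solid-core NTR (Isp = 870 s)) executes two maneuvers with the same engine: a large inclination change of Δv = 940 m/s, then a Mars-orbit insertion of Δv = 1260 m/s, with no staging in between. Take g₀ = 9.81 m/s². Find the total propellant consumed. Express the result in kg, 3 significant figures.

total propellant consumed ≈ 3090 kg

v_e = Isp · g₀ = 870 × 9.81 = 8534.7 m/s.
After the first burn: m = 13600 × exp(−940/8534.7) = 13600 × 0.89571 = 12,181.7 kg.
After the second burn: m = 12,181.7 × exp(−1260/8534.7) = 12,181.7 × 0.86275 = 10,509.8 kg.
Total propellant = m₀ − m_final = 13600 − 10,509.8 = 3,090.2 kg.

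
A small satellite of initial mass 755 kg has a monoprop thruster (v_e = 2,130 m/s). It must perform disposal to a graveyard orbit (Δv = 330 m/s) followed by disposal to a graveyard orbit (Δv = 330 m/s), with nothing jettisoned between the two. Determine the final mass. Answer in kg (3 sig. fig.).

final mass ≈ 554 kg

After the first burn: m = 755 × exp(−330/2130.0) = 755 × 0.85648 = 646.642 kg.
After the second burn: m = 646.642 × exp(−330/2130.0) = 646.642 × 0.85648 = 553.836 kg.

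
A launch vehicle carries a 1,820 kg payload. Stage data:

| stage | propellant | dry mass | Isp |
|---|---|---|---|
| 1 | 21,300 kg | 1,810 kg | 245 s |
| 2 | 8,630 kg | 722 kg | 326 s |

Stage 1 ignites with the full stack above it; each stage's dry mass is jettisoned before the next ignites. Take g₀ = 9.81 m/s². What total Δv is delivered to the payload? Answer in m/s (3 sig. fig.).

Ignition mass of stage 1 = 21,300+1,810 + 8,630+722 + 1,820 = 34,282 kg.
Stage 1: m₀ = 34,282 kg, m_f = 34,282 − 21,300 = 12,982 kg; Δv = 245×9.81×ln(2.641) = 2403.5×0.9711 ≈ 2334 m/s.
Stage 2: m₀ = 11,172 kg, m_f = 11,172 − 8,630 = 2,542 kg; Δv = 326×9.81×ln(4.395) = 3198.1×1.4805 ≈ 4735 m/s.
Total Δv = 2334 + 4735 = 7069 m/s.

Δv ≈ 7070 m/s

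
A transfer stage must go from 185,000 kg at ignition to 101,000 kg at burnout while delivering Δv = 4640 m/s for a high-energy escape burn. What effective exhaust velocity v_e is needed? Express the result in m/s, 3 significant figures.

v_e ≈ 7670 m/s

ln(m₀/m_f) = ln(185000/101000) = ln(1.832) = 0.6052.
Using Δv = v_e ln(m₀/m_f): v_e = Δv / ln(m₀/m_f) = 4640 / 0.6052 = 7666.4 m/s.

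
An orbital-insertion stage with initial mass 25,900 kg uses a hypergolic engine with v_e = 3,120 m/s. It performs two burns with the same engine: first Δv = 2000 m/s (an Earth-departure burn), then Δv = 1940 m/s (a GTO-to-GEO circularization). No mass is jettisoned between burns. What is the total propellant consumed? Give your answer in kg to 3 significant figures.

total propellant consumed ≈ 18600 kg

After the first burn: m = 25900 × exp(−2000/3120.0) = 25900 × 0.52675 = 13,642.8 kg.
After the second burn: m = 13,642.8 × exp(−1940/3120.0) = 13,642.8 × 0.53698 = 7,325.91 kg.
Total propellant = m₀ − m_final = 25900 − 7,325.91 = 18,574.09 kg.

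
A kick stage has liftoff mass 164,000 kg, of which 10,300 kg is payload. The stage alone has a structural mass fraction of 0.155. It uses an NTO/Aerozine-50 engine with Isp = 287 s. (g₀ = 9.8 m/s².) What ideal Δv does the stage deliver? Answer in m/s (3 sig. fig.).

Δv ≈ 4420 m/s

Stage wet mass = m₀ − payload = 164,000 − 10,300 = 153,700 kg.
Stage dry mass = ε × stage wet mass = 0.155 × 153,700 = 23,823.5 kg.
Burnout mass m_f = stage dry + payload = 23,823.5 + 10,300 = 34,123.5 kg.
v_e = Isp · g₀ = 287 × 9.8 = 2812.6 m/s.
Δv = v_e · ln(164,000/34,123.5) = 2812.6 × ln(4.806) = 2812.6 × 1.5699 ≈ 4415 m/s.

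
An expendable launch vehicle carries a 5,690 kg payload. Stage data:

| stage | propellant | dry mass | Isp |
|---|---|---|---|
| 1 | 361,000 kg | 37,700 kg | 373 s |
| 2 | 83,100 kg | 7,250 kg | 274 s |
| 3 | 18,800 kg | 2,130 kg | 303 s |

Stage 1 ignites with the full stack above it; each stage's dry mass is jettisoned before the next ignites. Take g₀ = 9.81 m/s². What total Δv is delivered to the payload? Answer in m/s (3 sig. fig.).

Δv ≈ 11400 m/s

Ignition mass of stage 1 = 361,000+37,700 + 83,100+7,250 + 18,800+2,130 + 5,690 = 515,670 kg.
Stage 1: m₀ = 515,670 kg, m_f = 515,670 − 361,000 = 154,670 kg; Δv = 373×9.81×ln(3.334) = 3659.1×1.2042 ≈ 4406 m/s.
Stage 2: m₀ = 116,970 kg, m_f = 116,970 − 83,100 = 33,870 kg; Δv = 274×9.81×ln(3.453) = 2687.9×1.2394 ≈ 3331 m/s.
Stage 3: m₀ = 26,620 kg, m_f = 26,620 − 18,800 = 7,820 kg; Δv = 303×9.81×ln(3.404) = 2972.4×1.2250 ≈ 3641 m/s.
Total Δv = 4406 + 3331 + 3641 = 11378 m/s.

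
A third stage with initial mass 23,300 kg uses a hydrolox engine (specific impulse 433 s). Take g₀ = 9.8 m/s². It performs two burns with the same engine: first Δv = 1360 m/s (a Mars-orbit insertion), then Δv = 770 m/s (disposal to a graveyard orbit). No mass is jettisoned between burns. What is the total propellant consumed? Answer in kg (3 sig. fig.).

total propellant consumed ≈ 9200 kg

v_e = Isp · g₀ = 433 × 9.8 = 4243.4 m/s.
After the first burn: m = 23300 × exp(−1360/4243.4) = 23300 × 0.72579 = 16,910.9 kg.
After the second burn: m = 16,910.9 × exp(−770/4243.4) = 16,910.9 × 0.83405 = 14,104.5 kg.
Total propellant = m₀ − m_final = 23300 − 14,104.5 = 9,195.5 kg.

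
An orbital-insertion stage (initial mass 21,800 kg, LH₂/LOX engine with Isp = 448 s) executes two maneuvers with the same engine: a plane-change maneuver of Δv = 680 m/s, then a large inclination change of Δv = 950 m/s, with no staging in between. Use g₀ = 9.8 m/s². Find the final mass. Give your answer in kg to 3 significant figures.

final mass ≈ 15000 kg

v_e = Isp · g₀ = 448 × 9.8 = 4390.4 m/s.
After the first burn: m = 21800 × exp(−680/4390.4) = 21800 × 0.85652 = 18,672.1 kg.
After the second burn: m = 18,672.1 × exp(−950/4390.4) = 18,672.1 × 0.80543 = 15,039.1 kg.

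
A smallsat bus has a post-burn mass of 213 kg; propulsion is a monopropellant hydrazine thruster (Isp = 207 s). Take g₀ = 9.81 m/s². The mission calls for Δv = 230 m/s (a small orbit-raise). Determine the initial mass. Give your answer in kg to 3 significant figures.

v_e = Isp · g₀ = 207 × 9.81 = 2030.7 m/s.
Rocket equation: m₀/m_f = exp(Δv / v_e) = exp(230 / 2030.7) = exp(0.1133) = 1.1199.
m₀ = m_f × 1.1199 = 213 × 1.1199 = 238.539 kg.

initial mass ≈ 239 kg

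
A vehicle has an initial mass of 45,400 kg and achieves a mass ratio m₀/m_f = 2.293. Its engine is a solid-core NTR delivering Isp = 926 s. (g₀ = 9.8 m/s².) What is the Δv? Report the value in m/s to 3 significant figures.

Δv ≈ 7530 m/s

v_e = Isp · g₀ = 926 × 9.8 = 9074.8 m/s.
Rocket equation: Δv = v_e · ln(2.293) = 9074.8 × 0.8299 ≈ 7530.8 m/s.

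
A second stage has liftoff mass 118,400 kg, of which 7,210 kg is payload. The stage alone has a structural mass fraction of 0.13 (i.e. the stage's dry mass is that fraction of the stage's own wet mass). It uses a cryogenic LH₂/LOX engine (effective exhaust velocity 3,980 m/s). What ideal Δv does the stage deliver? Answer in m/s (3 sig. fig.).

Stage wet mass = m₀ − payload = 118,400 − 7,210 = 111,190 kg.
Stage dry mass = ε × stage wet mass = 0.13 × 111,190 = 14,454.7 kg.
Burnout mass m_f = stage dry + payload = 14,454.7 + 7,210 = 21,664.7 kg.
Rocket equation: Δv = v_e · ln(118,400/21,664.7) = 3980.0 × ln(5.465) = 3980.0 × 1.6984 ≈ 6760 m/s.

Δv ≈ 6760 m/s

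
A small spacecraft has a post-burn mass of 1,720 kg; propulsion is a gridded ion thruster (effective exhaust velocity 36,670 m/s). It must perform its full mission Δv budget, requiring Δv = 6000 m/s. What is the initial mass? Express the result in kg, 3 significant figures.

Rocket equation: m₀/m_f = exp(Δv / v_e) = exp(6000 / 36670.0) = exp(0.1636) = 1.1778.
m₀ = m_f × 1.1778 = 1,720 × 1.1778 = 2,025.82 kg.

initial mass ≈ 2030 kg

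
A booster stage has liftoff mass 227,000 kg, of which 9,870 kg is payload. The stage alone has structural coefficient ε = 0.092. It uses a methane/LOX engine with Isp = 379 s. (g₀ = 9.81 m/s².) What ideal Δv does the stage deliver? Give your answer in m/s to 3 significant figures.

Δv ≈ 7540 m/s

Stage wet mass = m₀ − payload = 227,000 − 9,870 = 217,130 kg.
Stage dry mass = ε × stage wet mass = 0.092 × 217,130 = 19,976 kg.
Burnout mass m_f = stage dry + payload = 19,976 + 9,870 = 29,846 kg.
v_e = Isp · g₀ = 379 × 9.81 = 3718.0 m/s.
Using Δv = v_e ln(m₀/m_f): Δv = v_e · ln(227,000/29,846) = 3718.0 × ln(7.606) = 3718.0 × 2.0289 ≈ 7543 m/s.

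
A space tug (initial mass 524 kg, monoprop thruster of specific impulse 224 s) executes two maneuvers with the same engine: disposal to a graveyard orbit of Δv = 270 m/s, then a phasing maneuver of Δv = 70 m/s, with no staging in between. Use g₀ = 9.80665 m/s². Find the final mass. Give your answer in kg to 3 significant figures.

v_e = Isp · g₀ = 224 × 9.80665 = 2196.7 m/s.
After the first burn: m = 524 × exp(−270/2196.7) = 524 × 0.88434 = 463.394 kg.
After the second burn: m = 463.394 × exp(−70/2196.7) = 463.394 × 0.96864 = 448.862 kg.

final mass ≈ 449 kg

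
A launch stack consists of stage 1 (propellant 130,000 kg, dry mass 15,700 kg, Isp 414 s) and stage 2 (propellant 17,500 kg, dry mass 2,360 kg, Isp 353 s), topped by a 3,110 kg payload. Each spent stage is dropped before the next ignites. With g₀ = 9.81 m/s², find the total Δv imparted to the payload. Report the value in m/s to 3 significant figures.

Δv ≈ 11000 m/s

Ignition mass of stage 1 = 130,000+15,700 + 17,500+2,360 + 3,110 = 168,670 kg.
Stage 1: m₀ = 168,670 kg, m_f = 168,670 − 130,000 = 38,670 kg; Δv = 414×9.81×ln(4.362) = 4061.3×1.4729 ≈ 5982 m/s.
Stage 2: m₀ = 22,970 kg, m_f = 22,970 − 17,500 = 5,470 kg; Δv = 353×9.81×ln(4.199) = 3462.9×1.4349 ≈ 4969 m/s.
Total Δv = 5982 + 4969 = 10951 m/s.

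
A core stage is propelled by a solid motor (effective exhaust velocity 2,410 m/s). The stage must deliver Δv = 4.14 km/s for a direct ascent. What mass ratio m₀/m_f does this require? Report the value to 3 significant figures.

mass ratio ≈ 5.57

Rocket equation: m₀/m_f = exp(Δv / v_e) = exp(4140 / 2410.0) = exp(1.7178) = 5.5725.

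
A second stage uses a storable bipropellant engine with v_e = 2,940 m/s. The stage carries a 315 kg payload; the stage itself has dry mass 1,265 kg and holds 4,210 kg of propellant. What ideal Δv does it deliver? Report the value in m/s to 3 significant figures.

Δv ≈ 3820 m/s

m₀ = payload + dry + propellant = 315 + 1,265 + 4,210 = 5,790 kg.
m_f = payload + dry = 315 + 1,265 = 1,580 kg.
From the ideal rocket equation, Δv = v_e · ln(m₀/m_f) = 2940.0 × ln(3.665) = 2940.0 × 1.2987 ≈ 3818.2 m/s.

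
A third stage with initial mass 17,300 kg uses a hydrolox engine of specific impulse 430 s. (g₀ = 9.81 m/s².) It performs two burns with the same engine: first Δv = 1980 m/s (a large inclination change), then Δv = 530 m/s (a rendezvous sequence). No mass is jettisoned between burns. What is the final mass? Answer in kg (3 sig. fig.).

final mass ≈ 9540 kg

v_e = Isp · g₀ = 430 × 9.81 = 4218.3 m/s.
After the first burn: m = 17300 × exp(−1980/4218.3) = 17300 × 0.62539 = 10,819.2 kg.
After the second burn: m = 10,819.2 × exp(−530/4218.3) = 10,819.2 × 0.88193 = 9,541.78 kg.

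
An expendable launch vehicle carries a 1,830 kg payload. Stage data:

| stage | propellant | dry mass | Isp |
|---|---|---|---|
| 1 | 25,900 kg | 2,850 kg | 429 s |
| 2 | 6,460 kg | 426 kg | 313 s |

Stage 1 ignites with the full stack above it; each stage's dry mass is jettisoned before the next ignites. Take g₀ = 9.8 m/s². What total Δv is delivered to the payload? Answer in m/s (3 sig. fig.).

Δv ≈ 9090 m/s

Ignition mass of stage 1 = 25,900+2,850 + 6,460+426 + 1,830 = 37,466 kg.
Stage 1: m₀ = 37,466 kg, m_f = 37,466 − 25,900 = 11,566 kg; Δv = 429×9.8×ln(3.239) = 4204.2×1.1754 ≈ 4941 m/s.
Stage 2: m₀ = 8,716 kg, m_f = 8,716 − 6,460 = 2,256 kg; Δv = 313×9.8×ln(3.863) = 3067.4×1.3516 ≈ 4146 m/s.
Total Δv = 4941 + 4146 = 9087 m/s.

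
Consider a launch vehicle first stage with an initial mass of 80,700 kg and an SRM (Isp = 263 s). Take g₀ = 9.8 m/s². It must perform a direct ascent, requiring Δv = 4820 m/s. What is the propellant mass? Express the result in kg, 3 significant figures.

propellant mass ≈ 68300 kg

v_e = Isp · g₀ = 263 × 9.8 = 2577.4 m/s.
Using Δv = v_e ln(m₀/m_f): m₀/m_f = exp(Δv / v_e) = exp(4820 / 2577.4) = exp(1.8701) = 6.4890.
m_f = 80,700 / 6.4890 = 12,436.4 kg, so propellant = m₀ − m_f = 80,700 − 12,436.4 = 68,263.6 kg.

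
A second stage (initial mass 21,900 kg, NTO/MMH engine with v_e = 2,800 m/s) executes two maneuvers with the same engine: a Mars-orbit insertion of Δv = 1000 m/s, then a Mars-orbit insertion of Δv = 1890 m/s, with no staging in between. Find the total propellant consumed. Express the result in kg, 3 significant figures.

After the first burn: m = 21900 × exp(−1000/2800.0) = 21900 × 0.69967 = 15,322.8 kg.
After the second burn: m = 15,322.8 × exp(−1890/2800.0) = 15,322.8 × 0.50916 = 7,801.76 kg.
Total propellant = m₀ − m_final = 21900 − 7,801.76 = 14,098.24 kg.

total propellant consumed ≈ 14100 kg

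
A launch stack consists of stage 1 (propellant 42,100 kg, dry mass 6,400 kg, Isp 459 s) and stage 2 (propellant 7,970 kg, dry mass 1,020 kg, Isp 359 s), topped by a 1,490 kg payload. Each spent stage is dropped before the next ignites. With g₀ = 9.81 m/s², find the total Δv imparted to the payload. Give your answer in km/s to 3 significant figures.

Δv ≈ 10.7 km/s

Ignition mass of stage 1 = 42,100+6,400 + 7,970+1,020 + 1,490 = 58,980 kg.
Stage 1: m₀ = 58,980 kg, m_f = 58,980 − 42,100 = 16,880 kg; Δv = 459×9.81×ln(3.494) = 4502.8×1.2511 ≈ 5633 m/s.
Stage 2: m₀ = 10,480 kg, m_f = 10,480 − 7,970 = 2,510 kg; Δv = 359×9.81×ln(4.175) = 3521.8×1.4292 ≈ 5033 m/s.
Total Δv = 5633 + 5033 = 10666 m/s.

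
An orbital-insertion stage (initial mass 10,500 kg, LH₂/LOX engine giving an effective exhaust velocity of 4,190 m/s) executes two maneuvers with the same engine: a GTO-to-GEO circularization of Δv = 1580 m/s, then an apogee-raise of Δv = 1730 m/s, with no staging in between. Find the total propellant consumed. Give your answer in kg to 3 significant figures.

total propellant consumed ≈ 5730 kg

After the first burn: m = 10500 × exp(−1580/4190.0) = 10500 × 0.68586 = 7,201.53 kg.
After the second burn: m = 7,201.53 × exp(−1730/4190.0) = 7,201.53 × 0.66174 = 4,765.54 kg.
Total propellant = m₀ − m_final = 10500 − 4,765.54 = 5,734.46 kg.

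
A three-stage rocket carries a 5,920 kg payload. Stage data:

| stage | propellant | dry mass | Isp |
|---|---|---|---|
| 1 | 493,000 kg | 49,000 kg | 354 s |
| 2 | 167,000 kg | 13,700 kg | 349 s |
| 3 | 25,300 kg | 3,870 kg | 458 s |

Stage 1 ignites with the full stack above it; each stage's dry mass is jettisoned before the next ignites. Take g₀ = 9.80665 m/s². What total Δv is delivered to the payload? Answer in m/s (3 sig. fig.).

Ignition mass of stage 1 = 493,000+49,000 + 167,000+13,700 + 25,300+3,870 + 5,920 = 757,790 kg.
Stage 1: m₀ = 757,790 kg, m_f = 757,790 − 493,000 = 264,790 kg; Δv = 354×9.80665×ln(2.862) = 3471.6×1.0515 ≈ 3650 m/s.
Stage 2: m₀ = 215,790 kg, m_f = 215,790 − 167,000 = 48,790 kg; Δv = 349×9.80665×ln(4.423) = 3422.5×1.4868 ≈ 5089 m/s.
Stage 3: m₀ = 35,090 kg, m_f = 35,090 − 25,300 = 9,790 kg; Δv = 458×9.80665×ln(3.584) = 4491.4×1.2766 ≈ 5734 m/s.
Total Δv = 3650 + 5089 + 5734 = 14473 m/s.

Δv ≈ 14500 m/s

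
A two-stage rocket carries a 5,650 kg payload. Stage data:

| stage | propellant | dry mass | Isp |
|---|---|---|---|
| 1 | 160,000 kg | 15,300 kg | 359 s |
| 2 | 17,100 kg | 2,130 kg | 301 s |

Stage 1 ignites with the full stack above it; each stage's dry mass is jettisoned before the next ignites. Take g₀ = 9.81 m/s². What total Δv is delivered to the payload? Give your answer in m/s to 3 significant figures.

Δv ≈ 9090 m/s

Ignition mass of stage 1 = 160,000+15,300 + 17,100+2,130 + 5,650 = 200,180 kg.
Stage 1: m₀ = 200,180 kg, m_f = 200,180 − 160,000 = 40,180 kg; Δv = 359×9.81×ln(4.982) = 3521.8×1.6058 ≈ 5655 m/s.
Stage 2: m₀ = 24,880 kg, m_f = 24,880 − 17,100 = 7,780 kg; Δv = 301×9.81×ln(3.198) = 2952.8×1.1625 ≈ 3433 m/s.
Total Δv = 5655 + 3433 = 9088 m/s.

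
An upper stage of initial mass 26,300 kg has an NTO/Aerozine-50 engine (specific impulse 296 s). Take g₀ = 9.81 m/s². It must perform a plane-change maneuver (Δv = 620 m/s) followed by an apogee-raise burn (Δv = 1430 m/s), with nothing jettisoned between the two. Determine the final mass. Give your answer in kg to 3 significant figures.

final mass ≈ 13000 kg

v_e = Isp · g₀ = 296 × 9.81 = 2903.8 m/s.
After the first burn: m = 26300 × exp(−620/2903.8) = 26300 × 0.80774 = 21,243.6 kg.
After the second burn: m = 21,243.6 × exp(−1430/2903.8) = 21,243.6 × 0.61112 = 12,982.4 kg.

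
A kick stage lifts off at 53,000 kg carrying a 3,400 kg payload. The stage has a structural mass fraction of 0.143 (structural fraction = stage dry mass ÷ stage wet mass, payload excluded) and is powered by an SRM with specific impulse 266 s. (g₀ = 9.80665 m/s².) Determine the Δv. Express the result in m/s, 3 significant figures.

Δv ≈ 4220 m/s

Stage wet mass = m₀ − payload = 53,000 − 3,400 = 49,600 kg.
Stage dry mass = ε × stage wet mass = 0.143 × 49,600 = 7,092.8 kg.
Burnout mass m_f = stage dry + payload = 7,092.8 + 3,400 = 10,492.8 kg.
v_e = Isp · g₀ = 266 × 9.80665 = 2608.6 m/s.
Δv = v_e · ln(53,000/10,492.8) = 2608.6 × ln(5.051) = 2608.6 × 1.6196 ≈ 4225 m/s.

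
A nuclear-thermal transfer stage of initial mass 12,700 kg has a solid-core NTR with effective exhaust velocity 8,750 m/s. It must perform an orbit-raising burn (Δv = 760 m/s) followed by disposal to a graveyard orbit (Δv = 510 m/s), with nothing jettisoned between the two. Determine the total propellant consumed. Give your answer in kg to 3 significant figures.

After the first burn: m = 12700 × exp(−760/8750.0) = 12700 × 0.91681 = 11,643.5 kg.
After the second burn: m = 11,643.5 × exp(−510/8750.0) = 11,643.5 × 0.94338 = 10,984.2 kg.
Total propellant = m₀ − m_final = 12700 − 10,984.2 = 1,715.8 kg.

total propellant consumed ≈ 1720 kg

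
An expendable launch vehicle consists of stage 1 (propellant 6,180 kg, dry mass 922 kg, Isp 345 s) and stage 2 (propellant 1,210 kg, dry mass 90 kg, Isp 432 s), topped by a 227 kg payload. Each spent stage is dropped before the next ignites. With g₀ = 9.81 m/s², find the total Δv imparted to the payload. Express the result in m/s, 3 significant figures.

Ignition mass of stage 1 = 6,180+922 + 1,210+90 + 227 = 8,629 kg.
Stage 1: m₀ = 8,629 kg, m_f = 8,629 − 6,180 = 2,449 kg; Δv = 345×9.81×ln(3.523) = 3384.5×1.2594 ≈ 4263 m/s.
Stage 2: m₀ = 1,527 kg, m_f = 1,527 − 1,210 = 317 kg; Δv = 432×9.81×ln(4.817) = 4237.9×1.5722 ≈ 6663 m/s.
Total Δv = 4263 + 6663 = 10926 m/s.

Δv ≈ 10900 m/s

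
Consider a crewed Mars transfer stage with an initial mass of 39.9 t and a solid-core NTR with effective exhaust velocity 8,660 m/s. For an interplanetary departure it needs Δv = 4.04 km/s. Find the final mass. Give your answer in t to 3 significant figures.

m₀/m_f = exp(Δv / v_e) = exp(4040 / 8660.0) = exp(0.4665) = 1.5944.
m_f = m₀ / 1.5944 = 39.9 / 1.5944 = 25.0251 t.

final mass ≈ 25.0 t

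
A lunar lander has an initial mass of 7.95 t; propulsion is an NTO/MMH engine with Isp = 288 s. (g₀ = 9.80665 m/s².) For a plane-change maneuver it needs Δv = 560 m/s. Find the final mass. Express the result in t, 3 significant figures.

v_e = Isp · g₀ = 288 × 9.80665 = 2824.3 m/s.
m₀/m_f = exp(Δv / v_e) = exp(560 / 2824.3) = exp(0.1983) = 1.2193.
m_f = m₀ / 1.2193 = 7.95 / 1.2193 = 6.52013 t.

final mass ≈ 6.52 t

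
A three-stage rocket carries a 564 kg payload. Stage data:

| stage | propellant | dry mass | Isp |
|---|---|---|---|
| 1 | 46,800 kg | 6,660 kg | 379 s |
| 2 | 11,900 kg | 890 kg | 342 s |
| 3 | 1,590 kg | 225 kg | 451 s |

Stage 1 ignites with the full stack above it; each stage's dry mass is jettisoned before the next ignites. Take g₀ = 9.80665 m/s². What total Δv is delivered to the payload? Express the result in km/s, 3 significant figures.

Ignition mass of stage 1 = 46,800+6,660 + 11,900+890 + 1,590+225 + 564 = 68,629 kg.
Stage 1: m₀ = 68,629 kg, m_f = 68,629 − 46,800 = 21,829 kg; Δv = 379×9.80665×ln(3.144) = 3716.7×1.1455 ≈ 4257 m/s.
Stage 2: m₀ = 15,169 kg, m_f = 15,169 − 11,900 = 3,269 kg; Δv = 342×9.80665×ln(4.64) = 3353.9×1.5348 ≈ 5147 m/s.
Stage 3: m₀ = 2,379 kg, m_f = 2,379 − 1,590 = 789 kg; Δv = 451×9.80665×ln(3.015) = 4422.8×1.1037 ≈ 4881 m/s.
Total Δv = 4257 + 5147 + 4881 = 14285 m/s.

Δv ≈ 14.3 km/s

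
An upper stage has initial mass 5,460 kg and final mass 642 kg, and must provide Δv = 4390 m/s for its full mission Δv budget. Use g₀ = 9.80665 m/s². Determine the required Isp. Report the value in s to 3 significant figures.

ln(m₀/m_f) = ln(5460/642) = ln(8.505) = 2.1406.
v_e = Δv / ln(m₀/m_f) = 4390 / 2.1406 = 2050.8 m/s.
Isp = v_e / g₀ = 2050.8 / 9.80665 = 209.1 s.

Isp ≈ 209 s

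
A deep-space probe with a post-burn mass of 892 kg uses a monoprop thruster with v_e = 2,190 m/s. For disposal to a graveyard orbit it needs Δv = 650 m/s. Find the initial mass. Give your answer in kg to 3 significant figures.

initial mass ≈ 1200 kg

m₀/m_f = exp(Δv / v_e) = exp(650 / 2190.0) = exp(0.2968) = 1.3456.
m₀ = m_f × 1.3456 = 892 × 1.3456 = 1,200.28 kg.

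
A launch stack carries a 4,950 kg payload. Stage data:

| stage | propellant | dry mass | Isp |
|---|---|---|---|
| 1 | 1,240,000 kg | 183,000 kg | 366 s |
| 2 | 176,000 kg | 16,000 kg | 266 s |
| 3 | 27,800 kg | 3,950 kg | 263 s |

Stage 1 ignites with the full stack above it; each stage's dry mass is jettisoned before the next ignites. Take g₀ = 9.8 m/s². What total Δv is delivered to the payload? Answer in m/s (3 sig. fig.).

Ignition mass of stage 1 = 1,240,000+183,000 + 176,000+16,000 + 27,800+3,950 + 4,950 = 1,651,700 kg.
Stage 1: m₀ = 1,651,700 kg, m_f = 1,651,700 − 1,240,000 = 411,700 kg; Δv = 366×9.8×ln(4.012) = 3586.8×1.3893 ≈ 4983 m/s.
Stage 2: m₀ = 228,700 kg, m_f = 228,700 − 176,000 = 52,700 kg; Δv = 266×9.8×ln(4.34) = 2606.8×1.4678 ≈ 3826 m/s.
Stage 3: m₀ = 36,700 kg, m_f = 36,700 − 27,800 = 8,900 kg; Δv = 263×9.8×ln(4.124) = 2577.4×1.4167 ≈ 3651 m/s.
Total Δv = 4983 + 3826 + 3651 = 12460 m/s.

Δv ≈ 12500 m/s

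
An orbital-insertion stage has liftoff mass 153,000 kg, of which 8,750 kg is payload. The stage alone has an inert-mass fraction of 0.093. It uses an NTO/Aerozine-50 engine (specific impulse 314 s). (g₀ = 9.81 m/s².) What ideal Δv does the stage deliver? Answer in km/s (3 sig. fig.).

Δv ≈ 5.95 km/s

Stage wet mass = m₀ − payload = 153,000 − 8,750 = 144,250 kg.
Stage dry mass = ε × stage wet mass = 0.093 × 144,250 = 13,415.3 kg.
Burnout mass m_f = stage dry + payload = 13,415.3 + 8,750 = 22,165.3 kg.
v_e = Isp · g₀ = 314 × 9.81 = 3080.3 m/s.
Δv = v_e · ln(153,000/22,165.3) = 3080.3 × ln(6.903) = 3080.3 × 1.9319 ≈ 5951 m/s.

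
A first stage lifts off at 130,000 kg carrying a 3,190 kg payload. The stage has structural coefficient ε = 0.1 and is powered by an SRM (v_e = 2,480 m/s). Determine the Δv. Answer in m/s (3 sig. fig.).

Stage wet mass = m₀ − payload = 130,000 − 3,190 = 126,810 kg.
Stage dry mass = ε × stage wet mass = 0.1 × 126,810 = 12,681 kg.
Burnout mass m_f = stage dry + payload = 12,681 + 3,190 = 15,871 kg.
Rocket equation: Δv = v_e · ln(130,000/15,871) = 2480.0 × ln(8.191) = 2480.0 × 2.1030 ≈ 5216 m/s.

Δv ≈ 5220 m/s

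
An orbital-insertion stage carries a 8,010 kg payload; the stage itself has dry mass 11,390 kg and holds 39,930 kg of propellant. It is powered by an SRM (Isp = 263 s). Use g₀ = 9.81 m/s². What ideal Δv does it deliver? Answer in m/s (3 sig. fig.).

v_e = Isp · g₀ = 263 × 9.81 = 2580.0 m/s.
m₀ = payload + dry + propellant = 8,010 + 11,390 + 39,930 = 59,330 kg.
m_f = payload + dry = 8,010 + 11,390 = 19,400 kg.
Δv = v_e · ln(m₀/m_f) = 2580.0 × ln(3.058) = 2580.0 × 1.1178 ≈ 2884.1 m/s.

Δv ≈ 2880 m/s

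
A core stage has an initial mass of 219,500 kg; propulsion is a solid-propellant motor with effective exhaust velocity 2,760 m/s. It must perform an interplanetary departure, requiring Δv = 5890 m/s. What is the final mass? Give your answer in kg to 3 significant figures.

m₀/m_f = exp(Δv / v_e) = exp(5890 / 2760.0) = exp(2.1341) = 8.4491.
m_f = m₀ / 8.4491 = 219,500 / 8.4491 = 25,979.1 kg.

final mass ≈ 26000 kg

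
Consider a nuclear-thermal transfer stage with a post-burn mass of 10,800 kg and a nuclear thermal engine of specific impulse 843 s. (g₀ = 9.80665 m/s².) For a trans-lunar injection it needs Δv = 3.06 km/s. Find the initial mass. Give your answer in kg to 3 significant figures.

v_e = Isp · g₀ = 843 × 9.80665 = 8267.0 m/s.
By the Tsiolkovsky rocket equation, m₀/m_f = exp(Δv / v_e) = exp(3060 / 8267.0) = exp(0.3701) = 1.4479.
m₀ = m_f × 1.4479 = 10,800 × 1.4479 = 15,637.3 kg.

initial mass ≈ 15600 kg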